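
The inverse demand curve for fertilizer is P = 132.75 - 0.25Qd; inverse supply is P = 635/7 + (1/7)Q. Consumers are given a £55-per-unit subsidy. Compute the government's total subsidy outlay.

Pre-subsidy: 132.75 - 0.25Q = 635/7 + (1/7)Q gives Q* = 107 and P* = 106.
With the rebate, buyers effectively pay Pb = Ps − 55, where Ps is the price sellers receive.
On the curves, Pb = 132.75 - 0.25Q and Ps = 635/7 + (1/7)Q; the wedge Ps − Pb = 55 gives 635/7 + (1/7)Q − (132.75 - 0.25Q) = 55, so Q' = 247.
Then Pb = 132.75 − 0.25·247 = 71 and Ps = 635/7 + (1/7)·247 = 126.
Government outlay = subsidy × quantity = 55 × 247 = 13585.

Government cost = £13585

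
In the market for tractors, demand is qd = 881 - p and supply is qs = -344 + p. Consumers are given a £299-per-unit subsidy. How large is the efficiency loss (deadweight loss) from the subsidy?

Deadweight loss = £22350.25

Pre-subsidy: 881 - p = -344 + p gives p* = 612.5, q* = 268.5.
With the rebate, buyers effectively pay pb = ps − 299, where ps is the price sellers receive.
Demand in terms of ps becomes qd = 881 − 1(ps − 299) = 1180 - ps. Setting this equal to supply: 1180 - ps = -344 + ps, so ps = 762.
Buyers pay pb = 762 − 299 = 463; q' = -344 + 1·762 = 418.
The subsidy expands output by 418 − 268.5 = 149.5 past the efficient level; on those units the gap between marginal cost and willingness to pay runs from 0 up to 299.
DWL = ½ × 299 × 149.5 = 22350.25.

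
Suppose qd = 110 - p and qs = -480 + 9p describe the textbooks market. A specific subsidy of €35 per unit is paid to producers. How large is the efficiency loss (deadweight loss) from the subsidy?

Deadweight loss = €551.25

Pre-subsidy: 110 - p = -480 + 9p gives p* = 59, q* = 51.
With the subsidy, sellers receive ps = pb + 35 for each unit, where pb is the price buyers pay.
Supply in terms of pb becomes qs = -480 + 9(pb + 35) = -165 + 9pb. Setting this equal to demand: 110 - pb = -165 + 9pb, so pb = 27.5.
Sellers receive ps = 27.5 + 35 = 62.5; q' = 110 − 1·27.5 = 82.5.
The subsidy expands output by 82.5 − 51 = 31.5 past the efficient level; on those units the gap between marginal cost and willingness to pay runs from 0 up to 35.
DWL = ½ × 35 × 31.5 = 551.25.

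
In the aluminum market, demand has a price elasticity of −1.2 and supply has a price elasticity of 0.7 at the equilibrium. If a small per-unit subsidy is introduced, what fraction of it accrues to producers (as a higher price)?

Producer share = 12/19

For a small subsidy around the equilibrium, the benefit split depends on the relative slopes, which at a point are proportional to the elasticities.
Buyer share = εs/(εs + |εd|) = 0.7/(0.7 + 1.2) = 7/19; seller share = |εd|/(εs + |εd|) = 12/19.
So producers capture 12/19 of the subsidy.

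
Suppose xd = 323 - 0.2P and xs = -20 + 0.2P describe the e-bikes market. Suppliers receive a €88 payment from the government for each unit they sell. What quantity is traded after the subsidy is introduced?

Pre-subsidy: 323 - 0.2P = -20 + 0.2P gives P* = 857.5, x* = 151.5.
With the subsidy, sellers receive Ps = Pb + 88 for each unit, where Pb is the price buyers pay.
Supply in terms of Pb becomes xs = -20 + 0.2(Pb + 88) = -2.4 + 0.2Pb. Setting this equal to demand: 323 - 0.2Pb = -2.4 + 0.2Pb, so Pb = 813.5.
Sellers receive Ps = 813.5 + 88 = 901.5; x' = 323 − 0.2·813.5 = 160.3.

x' = 160.3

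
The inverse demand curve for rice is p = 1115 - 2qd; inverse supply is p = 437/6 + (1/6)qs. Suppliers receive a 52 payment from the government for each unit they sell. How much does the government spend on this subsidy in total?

Government cost = 26260

Pre-subsidy: 1115 - 2q = 437/6 + (1/6)q gives q* = 481 and p* = 153.
With the subsidy, sellers receive ps = pb + 52 for each unit, where pb is the price buyers pay.
On the curves, pb = 1115 - 2q and ps = 437/6 + (1/6)q; the wedge ps − pb = 52 gives 437/6 + (1/6)q − (1115 - 2q) = 52, so q' = 505.
Then pb = 1115 − 2·505 = 105 and ps = 437/6 + (1/6)·505 = 157.
Government outlay = subsidy × quantity = 52 × 505 = 26260.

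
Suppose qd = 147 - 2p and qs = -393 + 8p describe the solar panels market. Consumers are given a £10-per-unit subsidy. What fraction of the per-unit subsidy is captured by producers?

Pre-subsidy: 147 - 2p = -393 + 8p gives p* = 54, q* = 39.
With the rebate, buyers effectively pay pb = ps − 10, where ps is the price sellers receive.
Demand in terms of ps becomes qd = 147 − 2(ps − 10) = 167 - 2ps. Setting this equal to supply: 167 - 2ps = -393 + 8ps, so ps = 56.
Buyers pay pb = 56 − 10 = 46; q' = -393 + 8·56 = 55.
Buyers' price falls by p* − pb = 54 − 46 = 8; sellers' price rises by ps − p* = 56 − 54 = 2.
So producers capture 2/10 = 0.2 of each unit of subsidy.

Producer share = 0.2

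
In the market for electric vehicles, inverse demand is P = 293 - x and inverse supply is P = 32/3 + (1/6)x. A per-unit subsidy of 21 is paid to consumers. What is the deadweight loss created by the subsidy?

Deadweight loss = 189

Pre-subsidy: 293 - x = 32/3 + (1/6)x gives x* = 242 and P* = 51.
With the rebate, buyers effectively pay Pb = Ps − 21, where Ps is the price sellers receive.
On the curves, Pb = 293 - x and Ps = 32/3 + (1/6)x; the wedge Ps − Pb = 21 gives 32/3 + (1/6)x − (293 - x) = 21, so x' = 260.
Then Pb = 293 − 1·260 = 33 and Ps = 32/3 + (1/6)·260 = 54.
The subsidy expands output by 260 − 242 = 18 past the efficient level; on those units the gap between marginal cost and willingness to pay runs from 0 up to 21.
DWL = ½ × 21 × 18 = 189.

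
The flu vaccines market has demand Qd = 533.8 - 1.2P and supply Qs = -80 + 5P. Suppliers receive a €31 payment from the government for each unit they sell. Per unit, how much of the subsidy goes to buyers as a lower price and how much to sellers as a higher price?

Pre-subsidy: 533.8 - 1.2P = -80 + 5P gives P* = 99, Q* = 415.
With the subsidy, sellers receive Ps = Pb + 31 for each unit, where Pb is the price buyers pay.
Supply in terms of Pb becomes Qs = -80 + 5(Pb + 31) = 75 + 5Pb. Setting this equal to demand: 533.8 - 1.2Pb = 75 + 5Pb, so Pb = 74.
Sellers receive Ps = 74 + 31 = 105; Q' = 533.8 − 1.2·74 = 445.
Buyers' price falls by P* − Pb = 99 − 74 = 25; sellers' price rises by Ps − P* = 105 − 99 = 6.

Buyers gain €25 per unit; sellers gain €6 per unit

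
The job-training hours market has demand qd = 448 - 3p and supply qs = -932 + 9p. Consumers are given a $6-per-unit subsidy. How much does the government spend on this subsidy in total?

Pre-subsidy: 448 - 3p = -932 + 9p gives p* = 115, q* = 103.
With the rebate, buyers effectively pay pb = ps − 6, where ps is the price sellers receive.
Demand in terms of ps becomes qd = 448 − 3(ps − 6) = 466 - 3ps. Setting this equal to supply: 466 - 3ps = -932 + 9ps, so ps = 116.5.
Buyers pay pb = 116.5 − 6 = 110.5; q' = -932 + 9·116.5 = 116.5.
Government outlay = subsidy × quantity = 6 × 116.5 = 699.

Government cost = $699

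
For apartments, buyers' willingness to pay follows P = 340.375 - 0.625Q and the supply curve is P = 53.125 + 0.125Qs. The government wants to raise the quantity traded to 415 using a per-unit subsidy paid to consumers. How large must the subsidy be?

Required subsidy s = 24 per unit

At Q = 415, from the demand curve buyers pay Pb = 340.375 − 0.625·415 = 81; from the supply curve sellers need Ps = 53.125 + 0.125·415 = 105.
The subsidy must fill the gap: s = Ps − Pb = 105 − 81 = 24.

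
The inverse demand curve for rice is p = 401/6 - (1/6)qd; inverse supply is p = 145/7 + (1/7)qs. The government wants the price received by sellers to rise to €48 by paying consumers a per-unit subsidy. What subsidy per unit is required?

At a seller price of 48, quantity supplied is -145 + 7·48 = 191.
Buyers absorb 191 only when they pay pb = 401/6 − (1/6)·191 = 35.
s = ps − pb = 48 − 35 = 13.

Required subsidy s = €13 per unit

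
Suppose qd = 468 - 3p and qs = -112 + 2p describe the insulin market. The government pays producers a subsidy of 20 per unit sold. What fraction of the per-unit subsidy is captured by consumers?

Pre-subsidy: 468 - 3p = -112 + 2p gives p* = 116, q* = 120.
With the subsidy, sellers receive ps = pb + 20 for each unit, where pb is the price buyers pay.
Supply in terms of pb becomes qs = -112 + 2(pb + 20) = -72 + 2pb. Setting this equal to demand: 468 - 3pb = -72 + 2pb, so pb = 108.
Sellers receive ps = 108 + 20 = 128; q' = 468 − 3·108 = 144.
Buyers' price falls by p* − pb = 116 − 108 = 8; sellers' price rises by ps − p* = 128 − 116 = 12.
So consumers capture 8/20 = 0.4 of each unit of subsidy.

Consumer share = 0.4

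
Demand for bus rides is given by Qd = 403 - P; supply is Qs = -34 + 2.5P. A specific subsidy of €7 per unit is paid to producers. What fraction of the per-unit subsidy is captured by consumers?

Consumer share = 5/7

Pre-subsidy: 403 - P = -34 + 2.5P gives P* = 874/7, Q* = 1947/7.
With the subsidy, sellers receive Ps = Pb + 7 for each unit, where Pb is the price buyers pay.
Supply in terms of Pb becomes Qs = -34 + 2.5(Pb + 7) = -16.5 + 2.5Pb. Setting this equal to demand: 403 - Pb = -16.5 + 2.5Pb, so Pb = 839/7.
Sellers receive Ps = 839/7 + 7 = 888/7; Q' = 403 − 1·(839/7) = 1982/7.
Buyers' price falls by P* − Pb = 874/7 − 839/7 = 5; sellers' price rises by Ps − P* = 888/7 − 874/7 = 2.
So consumers capture 5/7 = 5/7 of each unit of subsidy.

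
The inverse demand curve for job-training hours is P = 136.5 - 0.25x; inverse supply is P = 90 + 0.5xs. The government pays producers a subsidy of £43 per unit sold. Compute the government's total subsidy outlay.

Pre-subsidy: 136.5 - 0.25x = 90 + 0.5x gives x* = 62 and P* = 121.
With the subsidy, sellers receive Ps = Pb + 43 for each unit, where Pb is the price buyers pay.
On the curves, Pb = 136.5 - 0.25x and Ps = 90 + 0.5x; the wedge Ps − Pb = 43 gives 90 + 0.5x − (136.5 - 0.25x) = 43, so x' = 358/3.
Then Pb = 136.5 − 0.25·(358/3) = 320/3 and Ps = 90 + 0.5·(358/3) = 449/3.
Government outlay = subsidy × quantity = 43 × 358/3 = 15394/3.

Government cost = 15394/3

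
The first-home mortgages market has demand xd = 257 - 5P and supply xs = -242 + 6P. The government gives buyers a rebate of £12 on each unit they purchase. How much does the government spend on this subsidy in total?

Government cost = 8304/11

Pre-subsidy: 257 - 5P = -242 + 6P gives P* = 499/11, x* = 332/11.
With the rebate, buyers effectively pay Pb = Ps − 12, where Ps is the price sellers receive.
Demand in terms of Ps becomes xd = 257 − 5(Ps − 12) = 317 - 5Ps. Setting this equal to supply: 317 - 5Ps = -242 + 6Ps, so Ps = 559/11.
Buyers pay Pb = 559/11 − 12 = 427/11; x' = -242 + 6·(559/11) = 692/11.
Government outlay = subsidy × quantity = 12 × 692/11 = 8304/11.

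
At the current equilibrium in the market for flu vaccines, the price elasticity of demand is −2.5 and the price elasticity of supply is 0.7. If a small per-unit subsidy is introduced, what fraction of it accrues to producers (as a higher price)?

Producer share = 0.78125

For a small subsidy around the equilibrium, the benefit split depends on the relative slopes, which at a point are proportional to the elasticities.
Buyer share = εs/(εs + |εd|) = 0.7/(0.7 + 2.5) = 0.21875; seller share = |εd|/(εs + |εd|) = 0.78125.
So producers capture 0.78125 of the subsidy.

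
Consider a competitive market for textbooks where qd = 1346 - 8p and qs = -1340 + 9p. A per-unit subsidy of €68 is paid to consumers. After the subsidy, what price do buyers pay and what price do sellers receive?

Pre-subsidy: 1346 - 8p = -1340 + 9p gives p* = 158, q* = 82.
With the rebate, buyers effectively pay pb = ps − 68, where ps is the price sellers receive.
Demand in terms of ps becomes qd = 1346 − 8(ps − 68) = 1890 - 8ps. Setting this equal to supply: 1890 - 8ps = -1340 + 9ps, so ps = 190.
Buyers pay pb = 190 − 68 = 122; q' = -1340 + 9·190 = 370.

Buyers pay €122; sellers receive €190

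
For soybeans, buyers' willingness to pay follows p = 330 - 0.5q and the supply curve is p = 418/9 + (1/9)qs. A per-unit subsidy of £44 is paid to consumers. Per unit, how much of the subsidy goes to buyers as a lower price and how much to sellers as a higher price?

Pre-subsidy: 330 - 0.5q = 418/9 + (1/9)q gives q* = 464 and p* = 98.
With the rebate, buyers effectively pay pb = ps − 44, where ps is the price sellers receive.
On the curves, pb = 330 - 0.5q and ps = 418/9 + (1/9)q; the wedge ps − pb = 44 gives 418/9 + (1/9)q − (330 - 0.5q) = 44, so q' = 536.
Then pb = 330 − 0.5·536 = 62 and ps = 418/9 + (1/9)·536 = 106.
Buyers' price falls by p* − pb = 98 − 62 = 36; sellers' price rises by ps − p* = 106 − 98 = 8.

Buyers gain £36 per unit; sellers gain £8 per unit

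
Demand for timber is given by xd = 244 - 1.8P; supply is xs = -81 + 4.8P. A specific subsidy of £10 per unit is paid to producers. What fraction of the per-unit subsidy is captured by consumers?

Consumer share = 8/11

Pre-subsidy: 244 - 1.8P = -81 + 4.8P gives P* = 1625/33, x* = 1709/11.
With the subsidy, sellers receive Ps = Pb + 10 for each unit, where Pb is the price buyers pay.
Supply in terms of Pb becomes xs = -81 + 4.8(Pb + 10) = -33 + 4.8Pb. Setting this equal to demand: 244 - 1.8Pb = -33 + 4.8Pb, so Pb = 1385/33.
Sellers receive Ps = 1385/33 + 10 = 1715/33; x' = 244 − 1.8·(1385/33) = 1853/11.
Buyers' price falls by P* − Pb = 1625/33 − 1385/33 = 80/11; sellers' price rises by Ps − P* = 1715/33 − 1625/33 = 30/11.
So consumers capture (80/11)/10 = 8/11 of each unit of subsidy.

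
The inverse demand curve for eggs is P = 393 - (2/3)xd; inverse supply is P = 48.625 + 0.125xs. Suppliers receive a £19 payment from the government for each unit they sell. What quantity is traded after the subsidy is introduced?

Pre-subsidy: 393 - (2/3)x = 48.625 + 0.125x gives x* = 435 and P* = 103.
With the subsidy, sellers receive Ps = Pb + 19 for each unit, where Pb is the price buyers pay.
On the curves, Pb = 393 - (2/3)x and Ps = 48.625 + 0.125x; the wedge Ps − Pb = 19 gives 48.625 + 0.125x − (393 - (2/3)x) = 19, so x' = 459.
Then Pb = 393 − (2/3)·459 = 87 and Ps = 48.625 + 0.125·459 = 106.

x' = 459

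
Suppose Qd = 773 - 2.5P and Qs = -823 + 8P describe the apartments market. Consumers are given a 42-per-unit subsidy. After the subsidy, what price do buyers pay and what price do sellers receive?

Buyers pay 120; sellers receive 162

Pre-subsidy: 773 - 2.5P = -823 + 8P gives P* = 152, Q* = 393.
With the rebate, buyers effectively pay Pb = Ps − 42, where Ps is the price sellers receive.
Demand in terms of Ps becomes Qd = 773 − 2.5(Ps − 42) = 878 - 2.5Ps. Setting this equal to supply: 878 - 2.5Ps = -823 + 8Ps, so Ps = 162.
Buyers pay Pb = 162 − 42 = 120; Q' = -823 + 8·162 = 473.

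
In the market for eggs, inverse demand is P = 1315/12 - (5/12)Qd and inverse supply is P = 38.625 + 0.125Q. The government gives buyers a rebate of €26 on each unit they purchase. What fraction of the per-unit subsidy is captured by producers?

Pre-subsidy: 1315/12 - (5/12)Q = 38.625 + 0.125Q gives Q* = 131 and P* = 55.
With the rebate, buyers effectively pay Pb = Ps − 26, where Ps is the price sellers receive.
On the curves, Pb = 1315/12 - (5/12)Q and Ps = 38.625 + 0.125Q; the wedge Ps − Pb = 26 gives 38.625 + 0.125Q − (1315/12 - (5/12)Q) = 26, so Q' = 179.
Then Pb = 1315/12 − (5/12)·179 = 35 and Ps = 38.625 + 0.125·179 = 61.
Buyers' price falls by P* − Pb = 55 − 35 = 20; sellers' price rises by Ps − P* = 61 − 55 = 6.
So producers capture 6/26 = 3/13 of each unit of subsidy.

Producer share = 3/13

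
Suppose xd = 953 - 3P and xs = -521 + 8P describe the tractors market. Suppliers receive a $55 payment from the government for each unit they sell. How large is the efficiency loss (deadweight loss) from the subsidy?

Deadweight loss = $3300

Pre-subsidy: 953 - 3P = -521 + 8P gives P* = 134, x* = 551.
With the subsidy, sellers receive Ps = Pb + 55 for each unit, where Pb is the price buyers pay.
Supply in terms of Pb becomes xs = -521 + 8(Pb + 55) = -81 + 8Pb. Setting this equal to demand: 953 - 3Pb = -81 + 8Pb, so Pb = 94.
Sellers receive Ps = 94 + 55 = 149; x' = 953 − 3·94 = 671.
The subsidy expands output by 671 − 551 = 120 past the efficient level; on those units the gap between marginal cost and willingness to pay runs from 0 up to 55.
DWL = ½ × 55 × 120 = 3300.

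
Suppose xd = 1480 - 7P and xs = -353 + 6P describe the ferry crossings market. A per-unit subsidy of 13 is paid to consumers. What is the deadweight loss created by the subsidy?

Deadweight loss = 273

Pre-subsidy: 1480 - 7P = -353 + 6P gives P* = 141, x* = 493.
With the rebate, buyers effectively pay Pb = Ps − 13, where Ps is the price sellers receive.
Demand in terms of Ps becomes xd = 1480 − 7(Ps − 13) = 1571 - 7Ps. Setting this equal to supply: 1571 - 7Ps = -353 + 6Ps, so Ps = 148.
Buyers pay Pb = 148 − 13 = 135; x' = -353 + 6·148 = 535.
The subsidy expands output by 535 − 493 = 42 past the efficient level; on those units the gap between marginal cost and willingness to pay runs from 0 up to 13.
DWL = ½ × 13 × 42 = 273.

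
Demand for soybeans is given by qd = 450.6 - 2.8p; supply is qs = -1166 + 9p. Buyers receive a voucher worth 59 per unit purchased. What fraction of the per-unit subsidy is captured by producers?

Pre-subsidy: 450.6 - 2.8p = -1166 + 9p gives p* = 137, q* = 67.
With the rebate, buyers effectively pay pb = ps − 59, where ps is the price sellers receive.
Demand in terms of ps becomes qd = 450.6 − 2.8(ps − 59) = 615.8 - 2.8ps. Setting this equal to supply: 615.8 - 2.8ps = -1166 + 9ps, so ps = 151.
Buyers pay pb = 151 − 59 = 92; q' = -1166 + 9·151 = 193.
Buyers' price falls by p* − pb = 137 − 92 = 45; sellers' price rises by ps − p* = 151 − 137 = 14.
So producers capture 14/59 = 14/59 of each unit of subsidy.

Producer share = 14/59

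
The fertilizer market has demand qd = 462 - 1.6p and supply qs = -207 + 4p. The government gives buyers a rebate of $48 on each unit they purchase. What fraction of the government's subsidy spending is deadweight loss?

Pre-subsidy: 462 - 1.6p = -207 + 4p gives p* = 3345/28, q* = 1896/7.
With the rebate, buyers effectively pay pb = ps − 48, where ps is the price sellers receive.
Demand in terms of ps becomes qd = 462 − 1.6(ps − 48) = 538.8 - 1.6ps. Setting this equal to supply: 538.8 - 1.6ps = -207 + 4ps, so ps = 3729/28.
Buyers pay pb = 3729/28 − 48 = 2385/28; q' = -207 + 4·(3729/28) = 2280/7.
ΔCS = ½(1896/7 + 2280/7)(3345/28 − 2385/28) = 501120/49; ΔPS = ½(1896/7 + 2280/7)(3729/28 − 3345/28) = 200448/49.
Government spending = 48 × 2280/7 = 109440/7.
DWL = ½ × 48 × (2280/7 − 1896/7) = 9216/7; fraction = (9216/7) / (109440/7) = 8/95.

DWL / government spending = 8/95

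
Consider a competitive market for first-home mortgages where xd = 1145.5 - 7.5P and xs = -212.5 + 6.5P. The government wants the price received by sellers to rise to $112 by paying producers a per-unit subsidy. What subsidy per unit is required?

Required subsidy s = $28 per unit

At a seller price of 112, quantity supplied is -212.5 + 6.5·112 = 515.5.
Buyers absorb 515.5 only when they pay Pb with 1145.5 − 7.5·Pb = 515.5, i.e. Pb = 84.
s = Ps − Pb = 112 − 84 = 28.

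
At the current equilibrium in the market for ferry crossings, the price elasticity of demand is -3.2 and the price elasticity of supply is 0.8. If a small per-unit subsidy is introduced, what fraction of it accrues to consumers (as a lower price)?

For a small subsidy around the equilibrium, the benefit split depends on the relative slopes, which at a point are proportional to the elasticities.
Buyer share = εs/(εs + |εd|) = 0.8/(0.8 + 3.2) = 0.2; seller share = |εd|/(εs + |εd|) = 0.8.

Consumer share = 0.2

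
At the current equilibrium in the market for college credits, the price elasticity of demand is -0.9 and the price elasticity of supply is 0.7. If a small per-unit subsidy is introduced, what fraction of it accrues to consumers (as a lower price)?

Consumer share = 0.4375

For a small subsidy around the equilibrium, the benefit split depends on the relative slopes, which at a point are proportional to the elasticities.
Buyer share = εs/(εs + |εd|) = 0.7/(0.7 + 0.9) = 0.4375; seller share = |εd|/(εs + |εd|) = 0.5625.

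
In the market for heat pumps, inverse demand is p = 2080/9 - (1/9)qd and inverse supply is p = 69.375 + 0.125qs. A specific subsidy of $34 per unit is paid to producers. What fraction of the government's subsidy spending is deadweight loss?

Pre-subsidy: 2080/9 - (1/9)q = 69.375 + 0.125q gives q* = 685 and p* = 155.
With the subsidy, sellers receive ps = pb + 34 for each unit, where pb is the price buyers pay.
On the curves, pb = 2080/9 - (1/9)q and ps = 69.375 + 0.125q; the wedge ps − pb = 34 gives 69.375 + 0.125q − (2080/9 - (1/9)q) = 34, so q' = 829.
Then pb = 2080/9 − (1/9)·829 = 139 and ps = 69.375 + 0.125·829 = 173.
ΔCS = ½(685 + 829)(155 − 139) = 12112; ΔPS = ½(685 + 829)(173 − 155) = 13626.
Government spending = 34 × 829 = 28186.
DWL = ½ × 34 × (829 − 685) = 2448; fraction = 2448 / 28186 = 72/829.

DWL / government spending = 72/829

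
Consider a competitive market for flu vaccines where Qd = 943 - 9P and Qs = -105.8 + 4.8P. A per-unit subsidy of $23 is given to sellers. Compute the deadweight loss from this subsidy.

Deadweight loss = $828

Pre-subsidy: 943 - 9P = -105.8 + 4.8P gives P* = 76, Q* = 259.
With the subsidy, sellers receive Ps = Pb + 23 for each unit, where Pb is the price buyers pay.
Supply in terms of Pb becomes Qs = -105.8 + 4.8(Pb + 23) = 4.6 + 4.8Pb. Setting this equal to demand: 943 - 9Pb = 4.6 + 4.8Pb, so Pb = 68.
Sellers receive Ps = 68 + 23 = 91; Q' = 943 − 9·68 = 331.
The subsidy expands output by 331 − 259 = 72 past the efficient level; on those units the gap between marginal cost and willingness to pay runs from 0 up to 23.
DWL = ½ × 23 × 72 = 828.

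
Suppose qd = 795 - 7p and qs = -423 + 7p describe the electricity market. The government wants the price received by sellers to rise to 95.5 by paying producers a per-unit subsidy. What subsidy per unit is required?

Required subsidy s = 17 per unit

At a seller price of 95.5, quantity supplied is -423 + 7·95.5 = 245.5.
Buyers absorb 245.5 only when they pay pb with 795 − 7·pb = 245.5, i.e. pb = 78.5.
s = ps − pb = 95.5 − 78.5 = 17.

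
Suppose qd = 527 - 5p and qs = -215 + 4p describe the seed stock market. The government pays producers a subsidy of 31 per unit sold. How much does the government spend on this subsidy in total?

Pre-subsidy: 527 - 5p = -215 + 4p gives p* = 742/9, q* = 1033/9.
With the subsidy, sellers receive ps = pb + 31 for each unit, where pb is the price buyers pay.
Supply in terms of pb becomes qs = -215 + 4(pb + 31) = -91 + 4pb. Setting this equal to demand: 527 - 5pb = -91 + 4pb, so pb = 206/3.
Sellers receive ps = 206/3 + 31 = 299/3; q' = 527 − 5·(206/3) = 551/3.
Government outlay = subsidy × quantity = 31 × 551/3 = 17081/3.

Government cost = 17081/3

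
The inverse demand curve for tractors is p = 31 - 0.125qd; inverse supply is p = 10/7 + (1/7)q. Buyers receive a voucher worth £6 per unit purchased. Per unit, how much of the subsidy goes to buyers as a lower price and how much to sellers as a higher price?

Pre-subsidy: 31 - 0.125q = 10/7 + (1/7)q gives q* = 110.4 and p* = 17.2.
With the rebate, buyers effectively pay pb = ps − 6, where ps is the price sellers receive.
On the curves, pb = 31 - 0.125q and ps = 10/7 + (1/7)q; the wedge ps − pb = 6 gives 10/7 + (1/7)q − (31 - 0.125q) = 6, so q' = 132.8.
Then pb = 31 − 0.125·132.8 = 14.4 and ps = 10/7 + (1/7)·132.8 = 20.4.
Buyers' price falls by p* − pb = 17.2 − 14.4 = 2.8; sellers' price rises by ps − p* = 20.4 − 17.2 = 3.2.

Buyers gain £2.8 per unit; sellers gain £3.2 per unit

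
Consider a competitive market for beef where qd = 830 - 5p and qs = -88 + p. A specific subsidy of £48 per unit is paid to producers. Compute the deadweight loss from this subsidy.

Deadweight loss = £960

Pre-subsidy: 830 - 5p = -88 + p gives p* = 153, q* = 65.
With the subsidy, sellers receive ps = pb + 48 for each unit, where pb is the price buyers pay.
Supply in terms of pb becomes qs = -88 + 1(pb + 48) = -40 + pb. Setting this equal to demand: 830 - 5pb = -40 + pb, so pb = 145.
Sellers receive ps = 145 + 48 = 193; q' = 830 − 5·145 = 105.
The subsidy expands output by 105 − 65 = 40 past the efficient level; on those units the gap between marginal cost and willingness to pay runs from 0 up to 48.
DWL = ½ × 48 × 40 = 960.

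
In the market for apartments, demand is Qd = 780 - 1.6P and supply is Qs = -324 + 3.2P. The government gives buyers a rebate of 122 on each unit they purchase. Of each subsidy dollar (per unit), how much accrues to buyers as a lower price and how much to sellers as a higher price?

Buyers gain 244/3 per unit; sellers gain 122/3 per unit

Pre-subsidy: 780 - 1.6P = -324 + 3.2P gives P* = 230, Q* = 412.
With the rebate, buyers effectively pay Pb = Ps − 122, where Ps is the price sellers receive.
Demand in terms of Ps becomes Qd = 780 − 1.6(Ps − 122) = 975.2 - 1.6Ps. Setting this equal to supply: 975.2 - 1.6Ps = -324 + 3.2Ps, so Ps = 812/3.
Buyers pay Pb = 812/3 − 122 = 446/3; Q' = -324 + 3.2·(812/3) = 8132/15.
Buyers' price falls by P* − Pb = 230 − 446/3 = 244/3; sellers' price rises by Ps − P* = 812/3 − 230 = 122/3.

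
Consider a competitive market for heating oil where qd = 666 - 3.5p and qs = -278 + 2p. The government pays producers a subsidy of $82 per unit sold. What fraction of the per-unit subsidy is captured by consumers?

Pre-subsidy: 666 - 3.5p = -278 + 2p gives p* = 1888/11, q* = 718/11.
With the subsidy, sellers receive ps = pb + 82 for each unit, where pb is the price buyers pay.
Supply in terms of pb becomes qs = -278 + 2(pb + 82) = -114 + 2pb. Setting this equal to demand: 666 - 3.5pb = -114 + 2pb, so pb = 1560/11.
Sellers receive ps = 1560/11 + 82 = 2462/11; q' = 666 − 3.5·(1560/11) = 1866/11.
Buyers' price falls by p* − pb = 1888/11 − 1560/11 = 328/11; sellers' price rises by ps − p* = 2462/11 − 1888/11 = 574/11.
So consumers capture (328/11)/82 = 4/11 of each unit of subsidy.

Consumer share = 4/11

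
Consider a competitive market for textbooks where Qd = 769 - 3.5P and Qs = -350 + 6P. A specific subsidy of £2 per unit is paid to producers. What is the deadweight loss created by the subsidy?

Deadweight loss = 84/19

Pre-subsidy: 769 - 3.5P = -350 + 6P gives P* = 2238/19, Q* = 6778/19.
With the subsidy, sellers receive Ps = Pb + 2 for each unit, where Pb is the price buyers pay.
Supply in terms of Pb becomes Qs = -350 + 6(Pb + 2) = -338 + 6Pb. Setting this equal to demand: 769 - 3.5Pb = -338 + 6Pb, so Pb = 2214/19.
Sellers receive Ps = 2214/19 + 2 = 2252/19; Q' = 769 − 3.5·(2214/19) = 6862/19.
The subsidy expands output by 6862/19 − 6778/19 = 84/19 past the efficient level; on those units the gap between marginal cost and willingness to pay runs from 0 up to 2.
DWL = ½ × 2 × 84/19 = 84/19.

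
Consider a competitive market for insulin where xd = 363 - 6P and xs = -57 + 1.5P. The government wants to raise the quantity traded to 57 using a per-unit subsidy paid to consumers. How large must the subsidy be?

Required subsidy s = 25 per unit

At x = 57, invert demand for the buyer price: Pb = (363 − 57)/6 = 51; invert supply for the seller price: Ps = (57 − (-57))/1.5 = 76.
The subsidy must fill the gap: s = Ps − Pb = 76 − 51 = 25.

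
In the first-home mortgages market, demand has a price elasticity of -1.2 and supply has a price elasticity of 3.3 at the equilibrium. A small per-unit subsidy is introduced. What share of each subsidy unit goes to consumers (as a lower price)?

Consumer share = 11/15

For a small subsidy around the equilibrium, the benefit split depends on the relative slopes, which at a point are proportional to the elasticities.
Buyer share = εs/(εs + |εd|) = 3.3/(3.3 + 1.2) = 11/15; seller share = |εd|/(εs + |εd|) = 4/15.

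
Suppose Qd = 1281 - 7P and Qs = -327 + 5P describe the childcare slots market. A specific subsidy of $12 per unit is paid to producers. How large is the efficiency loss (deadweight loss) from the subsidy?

Pre-subsidy: 1281 - 7P = -327 + 5P gives P* = 134, Q* = 343.
With the subsidy, sellers receive Ps = Pb + 12 for each unit, where Pb is the price buyers pay.
Supply in terms of Pb becomes Qs = -327 + 5(Pb + 12) = -267 + 5Pb. Setting this equal to demand: 1281 - 7Pb = -267 + 5Pb, so Pb = 129.
Sellers receive Ps = 129 + 12 = 141; Q' = 1281 − 7·129 = 378.
The subsidy expands output by 378 − 343 = 35 past the efficient level; on those units the gap between marginal cost and willingness to pay runs from 0 up to 12.
DWL = ½ × 12 × 35 = 210.

Deadweight loss = $210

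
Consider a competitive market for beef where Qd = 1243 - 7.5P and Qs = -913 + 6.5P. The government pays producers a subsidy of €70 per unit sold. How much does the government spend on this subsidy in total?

Pre-subsidy: 1243 - 7.5P = -913 + 6.5P gives P* = 154, Q* = 88.
With the subsidy, sellers receive Ps = Pb + 70 for each unit, where Pb is the price buyers pay.
Supply in terms of Pb becomes Qs = -913 + 6.5(Pb + 70) = -458 + 6.5Pb. Setting this equal to demand: 1243 - 7.5Pb = -458 + 6.5Pb, so Pb = 121.5.
Sellers receive Ps = 121.5 + 70 = 191.5; Q' = 1243 − 7.5·121.5 = 331.75.
Government outlay = subsidy × quantity = 70 × 331.75 = 23222.5.

Government cost = €23222.5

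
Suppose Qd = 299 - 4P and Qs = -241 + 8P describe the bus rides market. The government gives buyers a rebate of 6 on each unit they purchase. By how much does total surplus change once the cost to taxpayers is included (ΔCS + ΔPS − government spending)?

Net change in total surplus = -48

Pre-subsidy: 299 - 4P = -241 + 8P gives P* = 45, Q* = 119.
With the rebate, buyers effectively pay Pb = Ps − 6, where Ps is the price sellers receive.
Demand in terms of Ps becomes Qd = 299 − 4(Ps − 6) = 323 - 4Ps. Setting this equal to supply: 323 - 4Ps = -241 + 8Ps, so Ps = 47.
Buyers pay Pb = 47 − 6 = 41; Q' = -241 + 8·47 = 135.
ΔCS = ½(119 + 135)(45 − 41) = 508; ΔPS = ½(119 + 135)(47 − 45) = 254.
Government spending = 6 × 135 = 810.
Net change = 508 + 254 − 810 = -48. The loss equals the DWL triangle ½·6·16.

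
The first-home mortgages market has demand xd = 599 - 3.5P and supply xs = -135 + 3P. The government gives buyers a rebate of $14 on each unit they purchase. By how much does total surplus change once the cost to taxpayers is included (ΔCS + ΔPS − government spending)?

Net change in total surplus = -2058/13

Pre-subsidy: 599 - 3.5P = -135 + 3P gives P* = 1468/13, x* = 2649/13.
With the rebate, buyers effectively pay Pb = Ps − 14, where Ps is the price sellers receive.
Demand in terms of Ps becomes xd = 599 − 3.5(Ps − 14) = 648 - 3.5Ps. Setting this equal to supply: 648 - 3.5Ps = -135 + 3Ps, so Ps = 1566/13.
Buyers pay Pb = 1566/13 − 14 = 1384/13; x' = -135 + 3·(1566/13) = 2943/13.
ΔCS = ½(2649/13 + 2943/13)(1468/13 − 1384/13) = 234864/169; ΔPS = ½(2649/13 + 2943/13)(1566/13 − 1468/13) = 274008/169.
Government spending = 14 × 2943/13 = 41202/13.
Net change = 234864/169 + 274008/169 − 41202/13 = -2058/13. The loss equals the DWL triangle ½·14·294/13.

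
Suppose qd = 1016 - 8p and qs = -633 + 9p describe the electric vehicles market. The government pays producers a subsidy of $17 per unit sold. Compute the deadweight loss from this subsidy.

Deadweight loss = $612

Pre-subsidy: 1016 - 8p = -633 + 9p gives p* = 97, q* = 240.
With the subsidy, sellers receive ps = pb + 17 for each unit, where pb is the price buyers pay.
Supply in terms of pb becomes qs = -633 + 9(pb + 17) = -480 + 9pb. Setting this equal to demand: 1016 - 8pb = -480 + 9pb, so pb = 88.
Sellers receive ps = 88 + 17 = 105; q' = 1016 − 8·88 = 312.
The subsidy expands output by 312 − 240 = 72 past the efficient level; on those units the gap between marginal cost and willingness to pay runs from 0 up to 17.
DWL = ½ × 17 × 72 = 612.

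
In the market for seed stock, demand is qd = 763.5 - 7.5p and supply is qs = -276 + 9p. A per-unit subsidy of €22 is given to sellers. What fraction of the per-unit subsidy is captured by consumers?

Consumer share = 6/11

Pre-subsidy: 763.5 - 7.5p = -276 + 9p gives p* = 63, q* = 291.
With the subsidy, sellers receive ps = pb + 22 for each unit, where pb is the price buyers pay.
Supply in terms of pb becomes qs = -276 + 9(pb + 22) = -78 + 9pb. Setting this equal to demand: 763.5 - 7.5pb = -78 + 9pb, so pb = 51.
Sellers receive ps = 51 + 22 = 73; q' = 763.5 − 7.5·51 = 381.
Buyers' price falls by p* − pb = 63 − 51 = 12; sellers' price rises by ps − p* = 73 − 63 = 10.
So consumers capture 12/22 = 6/11 of each unit of subsidy.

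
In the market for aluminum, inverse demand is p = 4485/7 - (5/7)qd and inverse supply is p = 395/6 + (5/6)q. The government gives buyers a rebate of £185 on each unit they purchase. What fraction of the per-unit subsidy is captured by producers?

Pre-subsidy: 4485/7 - (5/7)q = 395/6 + (5/6)q gives q* = 4829/13 and p* = 4880/13.
With the rebate, buyers effectively pay pb = ps − 185, where ps is the price sellers receive.
On the curves, pb = 4485/7 - (5/7)q and ps = 395/6 + (5/6)q; the wedge ps − pb = 185 gives 395/6 + (5/6)q − (4485/7 - (5/7)q) = 185, so q' = 491.
Then pb = 4485/7 − (5/7)·491 = 290 and ps = 395/6 + (5/6)·491 = 475.
Buyers' price falls by p* − pb = 4880/13 − 290 = 1110/13; sellers' price rises by ps − p* = 475 − 4880/13 = 1295/13.
So producers capture (1295/13)/185 = 7/13 of each unit of subsidy.

Producer share = 7/13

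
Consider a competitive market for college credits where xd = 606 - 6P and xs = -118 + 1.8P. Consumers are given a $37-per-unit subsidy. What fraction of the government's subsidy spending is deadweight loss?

DWL / government spending = 333/1304

Pre-subsidy: 606 - 6P = -118 + 1.8P gives P* = 3620/39, x* = 638/13.
With the rebate, buyers effectively pay Pb = Ps − 37, where Ps is the price sellers receive.
Demand in terms of Ps becomes xd = 606 − 6(Ps − 37) = 828 - 6Ps. Setting this equal to supply: 828 - 6Ps = -118 + 1.8Ps, so Ps = 4730/39.
Buyers pay Pb = 4730/39 − 37 = 3287/39; x' = -118 + 1.8·(4730/39) = 1304/13.
ΔCS = ½(638/13 + 1304/13)(3620/39 − 3287/39) = 107781/169; ΔPS = ½(638/13 + 1304/13)(4730/39 − 3620/39) = 359270/169.
Government spending = 37 × 1304/13 = 48248/13.
DWL = ½ × 37 × (1304/13 − 638/13) = 12321/13; fraction = (12321/13) / (48248/13) = 333/1304.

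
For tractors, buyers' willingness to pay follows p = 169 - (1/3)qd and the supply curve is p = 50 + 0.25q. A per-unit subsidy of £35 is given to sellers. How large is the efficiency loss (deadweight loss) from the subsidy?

Deadweight loss = £1050

Pre-subsidy: 169 - (1/3)q = 50 + 0.25q gives q* = 204 and p* = 101.
With the subsidy, sellers receive ps = pb + 35 for each unit, where pb is the price buyers pay.
On the curves, pb = 169 - (1/3)q and ps = 50 + 0.25q; the wedge ps − pb = 35 gives 50 + 0.25q − (169 - (1/3)q) = 35, so q' = 264.
Then pb = 169 − (1/3)·264 = 81 and ps = 50 + 0.25·264 = 116.
The subsidy expands output by 264 − 204 = 60 past the efficient level; on those units the gap between marginal cost and willingness to pay runs from 0 up to 35.
DWL = ½ × 35 × 60 = 1050.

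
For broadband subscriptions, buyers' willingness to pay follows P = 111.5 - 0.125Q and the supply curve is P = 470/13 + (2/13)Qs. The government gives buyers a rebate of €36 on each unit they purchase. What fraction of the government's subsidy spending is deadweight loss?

DWL / government spending = 156/965

Pre-subsidy: 111.5 - 0.125Q = 470/13 + (2/13)Q gives Q* = 7836/29 and P* = 2254/29.
With the rebate, buyers effectively pay Pb = Ps − 36, where Ps is the price sellers receive.
On the curves, Pb = 111.5 - 0.125Q and Ps = 470/13 + (2/13)Q; the wedge Ps − Pb = 36 gives 470/13 + (2/13)Q − (111.5 - 0.125Q) = 36, so Q' = 11580/29.
Then Pb = 111.5 − 0.125·(11580/29) = 1786/29 and Ps = 470/13 + (2/13)·(11580/29) = 2830/29.
ΔCS = ½(7836/29 + 11580/29)(2254/29 − 1786/29) = 4543344/841; ΔPS = ½(7836/29 + 11580/29)(2830/29 − 2254/29) = 5591808/841.
Government spending = 36 × 11580/29 = 416880/29.
DWL = ½ × 36 × (11580/29 − 7836/29) = 67392/29; fraction = (67392/29) / (416880/29) = 156/965.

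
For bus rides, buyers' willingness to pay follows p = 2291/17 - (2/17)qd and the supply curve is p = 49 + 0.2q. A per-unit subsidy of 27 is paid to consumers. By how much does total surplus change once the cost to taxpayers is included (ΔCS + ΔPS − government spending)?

Net change in total surplus = -1147.5

Pre-subsidy: 2291/17 - (2/17)q = 49 + 0.2q gives q* = 270 and p* = 103.
With the rebate, buyers effectively pay pb = ps − 27, where ps is the price sellers receive.
On the curves, pb = 2291/17 - (2/17)q and ps = 49 + 0.2q; the wedge ps − pb = 27 gives 49 + 0.2q − (2291/17 - (2/17)q) = 27, so q' = 355.
Then pb = 2291/17 − (2/17)·355 = 93 and ps = 49 + 0.2·355 = 120.
ΔCS = ½(270 + 355)(103 − 93) = 3125; ΔPS = ½(270 + 355)(120 − 103) = 5312.5.
Government spending = 27 × 355 = 9585.
Net change = 3125 + 5312.5 − 9585 = -1147.5. The loss equals the DWL triangle ½·27·85.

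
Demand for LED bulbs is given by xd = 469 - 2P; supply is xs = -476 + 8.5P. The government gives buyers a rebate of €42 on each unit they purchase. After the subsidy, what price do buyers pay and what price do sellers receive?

Buyers pay €56; sellers receive €98

Pre-subsidy: 469 - 2P = -476 + 8.5P gives P* = 90, x* = 289.
With the rebate, buyers effectively pay Pb = Ps − 42, where Ps is the price sellers receive.
Demand in terms of Ps becomes xd = 469 − 2(Ps − 42) = 553 - 2Ps. Setting this equal to supply: 553 - 2Ps = -476 + 8.5Ps, so Ps = 98.
Buyers pay Pb = 98 − 42 = 56; x' = -476 + 8.5·98 = 357.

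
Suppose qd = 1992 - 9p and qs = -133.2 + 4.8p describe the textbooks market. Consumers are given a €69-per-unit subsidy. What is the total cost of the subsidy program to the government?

Pre-subsidy: 1992 - 9p = -133.2 + 4.8p gives p* = 154, q* = 606.
With the rebate, buyers effectively pay pb = ps − 69, where ps is the price sellers receive.
Demand in terms of ps becomes qd = 1992 − 9(ps − 69) = 2613 - 9ps. Setting this equal to supply: 2613 - 9ps = -133.2 + 4.8ps, so ps = 199.
Buyers pay pb = 199 − 69 = 130; q' = -133.2 + 4.8·199 = 822.
Government outlay = subsidy × quantity = 69 × 822 = 56718.

Government cost = €56718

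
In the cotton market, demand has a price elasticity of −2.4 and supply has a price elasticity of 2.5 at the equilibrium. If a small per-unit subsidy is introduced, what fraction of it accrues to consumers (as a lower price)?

For a small subsidy around the equilibrium, the benefit split depends on the relative slopes, which at a point are proportional to the elasticities.
Buyer share = εs/(εs + |εd|) = 2.5/(2.5 + 2.4) = 25/49; seller share = |εd|/(εs + |εd|) = 24/49.

Consumer share = 25/49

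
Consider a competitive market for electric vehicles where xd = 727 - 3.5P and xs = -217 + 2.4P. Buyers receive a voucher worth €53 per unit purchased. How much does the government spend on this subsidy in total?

Pre-subsidy: 727 - 3.5P = -217 + 2.4P gives P* = 160, x* = 167.
With the rebate, buyers effectively pay Pb = Ps − 53, where Ps is the price sellers receive.
Demand in terms of Ps becomes xd = 727 − 3.5(Ps − 53) = 912.5 - 3.5Ps. Setting this equal to supply: 912.5 - 3.5Ps = -217 + 2.4Ps, so Ps = 11295/59.
Buyers pay Pb = 11295/59 − 53 = 8168/59; x' = -217 + 2.4·(11295/59) = 14305/59.
Government outlay = subsidy × quantity = 53 × 14305/59 = 758165/59.

Government cost = 758165/59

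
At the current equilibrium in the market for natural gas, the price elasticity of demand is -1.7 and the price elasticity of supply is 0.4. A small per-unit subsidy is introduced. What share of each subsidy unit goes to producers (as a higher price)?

For a small subsidy around the equilibrium, the benefit split depends on the relative slopes, which at a point are proportional to the elasticities.
Buyer share = εs/(εs + |εd|) = 0.4/(0.4 + 1.7) = 4/21; seller share = |εd|/(εs + |εd|) = 17/21.
So producers capture 17/21 of the subsidy.

Producer share = 17/21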